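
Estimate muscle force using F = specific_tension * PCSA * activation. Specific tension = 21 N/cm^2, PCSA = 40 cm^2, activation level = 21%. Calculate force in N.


F = sigma * PCSA * activation
F = 21 * 40 * 0.21
F = 176.4 N


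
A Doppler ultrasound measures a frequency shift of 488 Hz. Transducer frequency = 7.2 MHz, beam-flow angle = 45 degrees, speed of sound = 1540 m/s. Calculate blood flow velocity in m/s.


v = fd * c / (2 * f0 * cos(theta))
v = 488 * 1540 / (2 * 7.2000e+06 * cos(45))
v = 0.07381 m/s


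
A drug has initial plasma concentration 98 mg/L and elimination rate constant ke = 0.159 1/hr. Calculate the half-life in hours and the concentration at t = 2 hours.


t_half = ln(2) / ke = 0.693147 / 0.159 = 4.359 hr
C(t) = C0 * exp(-ke*t) = 98 * exp(-0.159*2)
C(2) = 71.31 mg/L


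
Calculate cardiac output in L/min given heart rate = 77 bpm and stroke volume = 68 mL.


CO = HR * SV
CO = 77 * 68 / 1000
CO = 5.236 L/min


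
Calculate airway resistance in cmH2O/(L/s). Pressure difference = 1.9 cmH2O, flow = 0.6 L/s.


R = dP / flow
R = 1.9 / 0.6
R = 3.167 cmH2O/(L/s)


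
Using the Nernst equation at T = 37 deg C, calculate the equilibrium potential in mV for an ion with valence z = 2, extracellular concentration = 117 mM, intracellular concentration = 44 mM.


E = (RT/(zF)) * ln(C_out/C_in)
T = 37 + 273.15 = 310.15 K
E = (8.314 * 310.15 / (2 * 96485)) * ln(117/44)
E = 13.07 mV


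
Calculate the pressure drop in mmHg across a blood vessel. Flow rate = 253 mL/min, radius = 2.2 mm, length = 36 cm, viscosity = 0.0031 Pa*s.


dP = 8*mu*L*Q / (pi*r^4)
Q = 253 mL/min = 4.21667e-06 m^3/s
dP = 511.544 Pa = 511.544 / 133.322 mmHg = 3.837 mmHg


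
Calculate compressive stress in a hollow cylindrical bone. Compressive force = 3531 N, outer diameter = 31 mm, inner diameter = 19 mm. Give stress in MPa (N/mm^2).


A = pi*(r_o^2 - r_i^2)
r_o = 15.5 mm, r_i = 9.5 mm
A = 471.239 mm^2
sigma = F/A = 3531 / 471.239
sigma = 7.493 MPa


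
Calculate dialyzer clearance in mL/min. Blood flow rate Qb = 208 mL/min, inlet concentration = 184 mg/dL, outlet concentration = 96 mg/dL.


K = Qb * (Cb_in - Cb_out) / Cb_in
K = 208 * (184 - 96) / 184
K = 99.48 mL/min


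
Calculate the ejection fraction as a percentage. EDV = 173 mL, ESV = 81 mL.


SV = EDV - ESV = 173 - 81 = 92 mL
EF = SV/EDV * 100 = 92/173 * 100
EF = 53.18%


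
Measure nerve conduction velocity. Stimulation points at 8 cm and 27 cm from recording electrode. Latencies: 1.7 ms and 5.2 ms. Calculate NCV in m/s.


Distance = (27 - 8) / 100 = 0.19 m
dt = (5.2 - 1.7) / 1000 = 0.0035 s
NCV = dist / dt = 54.29 m/s


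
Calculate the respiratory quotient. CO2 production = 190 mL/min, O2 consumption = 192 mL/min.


RQ = VCO2 / VO2
RQ = 190 / 192
RQ = 0.9896


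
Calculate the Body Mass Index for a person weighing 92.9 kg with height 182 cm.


BMI = weight / height^2
height = 182 cm = 1.82 m
BMI = 92.9 / 1.82^2
BMI = 28.05 kg/m^2


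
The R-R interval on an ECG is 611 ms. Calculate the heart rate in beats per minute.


HR = 60 / RR_interval(s)
RR = 611 ms = 0.611 s
HR = 60 / 0.611 = 98.2 bpm


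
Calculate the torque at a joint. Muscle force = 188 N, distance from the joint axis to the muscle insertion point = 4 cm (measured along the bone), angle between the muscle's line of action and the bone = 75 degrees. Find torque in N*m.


Torque = F * d * sin(theta)   (moment arm = d*sin(theta))
d = 4 cm = 0.04 m
Torque = 188 * 0.04 * sin(75)
Torque = 7.264 N*m


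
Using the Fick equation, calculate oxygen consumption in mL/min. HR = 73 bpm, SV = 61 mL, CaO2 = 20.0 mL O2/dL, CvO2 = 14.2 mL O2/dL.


CO = HR*SV = 73*61/1000 = 4.453 L/min
a-v O2 diff = 20.0 - 14.2 = 5.8 mL/dL
VO2 = CO * (CaO2-CvO2) * 10 dL/L
VO2 = 4.453 * 5.8 * 10
VO2 = 258.3 mL/min


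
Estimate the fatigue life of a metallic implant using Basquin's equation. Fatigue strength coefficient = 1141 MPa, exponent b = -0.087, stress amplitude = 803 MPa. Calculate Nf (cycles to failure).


sigma_a = sigma_f' * (2Nf)^b
2Nf = (sigma_a/sigma_f')^(1/b)
2Nf = (803/1141)^(1/-0.087)
2Nf = 56.712566
Nf = 28.36


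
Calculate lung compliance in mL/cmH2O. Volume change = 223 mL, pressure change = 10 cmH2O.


C = dV / dP
C = 223 / 10
C = 22.3 mL/cmH2O


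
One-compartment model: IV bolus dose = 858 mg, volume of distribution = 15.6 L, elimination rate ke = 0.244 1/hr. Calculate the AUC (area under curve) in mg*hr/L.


C0 = Dose/Vd = 858/15.6 = 55 mg/L
AUC = C0/ke = 55/0.244
AUC = 225.4 mg*hr/L


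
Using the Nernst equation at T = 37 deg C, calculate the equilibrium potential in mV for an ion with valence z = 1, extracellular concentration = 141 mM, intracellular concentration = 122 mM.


E = (RT/(zF)) * ln(C_out/C_in)
T = 37 + 273.15 = 310.15 K
E = (8.314 * 310.15 / (1 * 96485)) * ln(141/122)
E = 3.868 mV


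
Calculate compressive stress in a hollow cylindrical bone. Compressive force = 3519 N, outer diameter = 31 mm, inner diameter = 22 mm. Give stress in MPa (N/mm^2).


A = pi*(r_o^2 - r_i^2)
r_o = 15.5 mm, r_i = 11 mm
A = 374.635 mm^2
sigma = F/A = 3519 / 374.635
sigma = 9.393 MPa


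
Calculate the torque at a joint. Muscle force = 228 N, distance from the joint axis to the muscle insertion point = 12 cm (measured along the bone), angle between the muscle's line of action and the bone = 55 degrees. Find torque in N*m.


Torque = F * d * sin(theta)   (moment arm = d*sin(theta))
d = 12 cm = 0.12 m
Torque = 228 * 0.12 * sin(55)
Torque = 22.41 N*m


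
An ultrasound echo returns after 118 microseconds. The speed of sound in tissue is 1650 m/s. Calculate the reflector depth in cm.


depth = c * t / 2
t = 118 us = 1.1800e-04 s
depth = 1650 * 1.1800e-04 / 2
depth = 0.09735 m = 9.735 cm


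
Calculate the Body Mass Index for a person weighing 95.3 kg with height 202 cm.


BMI = weight / height^2
height = 202 cm = 2.02 m
BMI = 95.3 / 2.02^2
BMI = 23.36 kg/m^2


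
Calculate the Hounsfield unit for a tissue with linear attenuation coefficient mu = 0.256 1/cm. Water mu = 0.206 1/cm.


HU = ((mu_tissue - mu_water) / mu_water) * 1000
HU = ((0.256 - 0.206) / 0.206) * 1000
HU = 242.7


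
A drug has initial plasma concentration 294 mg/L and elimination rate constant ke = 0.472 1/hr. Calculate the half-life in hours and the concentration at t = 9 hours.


t_half = ln(2) / ke = 0.693147 / 0.472 = 1.469 hr
C(t) = C0 * exp(-ke*t) = 294 * exp(-0.472*9)
C(9) = 4.202 mg/L


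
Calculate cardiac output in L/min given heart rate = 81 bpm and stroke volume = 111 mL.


CO = HR * SV
CO = 81 * 111 / 1000
CO = 8.991 L/min


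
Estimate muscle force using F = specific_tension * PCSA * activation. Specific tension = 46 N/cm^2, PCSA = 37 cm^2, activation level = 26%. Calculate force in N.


F = sigma * PCSA * activation
F = 46 * 37 * 0.26
F = 442.5 N


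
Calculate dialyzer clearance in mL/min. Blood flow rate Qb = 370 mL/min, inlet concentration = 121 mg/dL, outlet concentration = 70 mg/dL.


K = Qb * (Cb_in - Cb_out) / Cb_in
K = 370 * (121 - 70) / 121
K = 156 mL/min


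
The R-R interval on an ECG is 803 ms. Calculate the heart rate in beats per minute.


HR = 60 / RR_interval(s)
RR = 803 ms = 0.803 s
HR = 60 / 0.803 = 74.72 bpm


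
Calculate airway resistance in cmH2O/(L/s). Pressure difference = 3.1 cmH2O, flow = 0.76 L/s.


R = dP / flow
R = 3.1 / 0.76
R = 4.079 cmH2O/(L/s)


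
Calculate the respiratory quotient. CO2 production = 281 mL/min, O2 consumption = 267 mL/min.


RQ = VCO2 / VO2
RQ = 281 / 267
RQ = 1.052


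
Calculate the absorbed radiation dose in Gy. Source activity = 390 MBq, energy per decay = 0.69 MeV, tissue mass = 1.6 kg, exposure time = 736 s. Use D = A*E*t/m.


A = 390 MBq = 3.9000e+08 Bq
E = 0.69 MeV = 1.10538e-13 J
D = A*E*t/m = 3.9000e+08*1.10538e-13*736/1.6
D = 0.01983 Gy


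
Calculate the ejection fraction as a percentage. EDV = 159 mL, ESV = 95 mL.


SV = EDV - ESV = 159 - 95 = 64 mL
EF = SV/EDV * 100 = 64/159 * 100
EF = 40.25%


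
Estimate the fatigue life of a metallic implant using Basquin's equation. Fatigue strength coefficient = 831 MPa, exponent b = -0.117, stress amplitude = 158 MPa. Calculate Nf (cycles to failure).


sigma_a = sigma_f' * (2Nf)^b
2Nf = (sigma_a/sigma_f')^(1/b)
2Nf = (158/831)^(1/-0.117)
2Nf = 1451824.1
Nf = 7.259e+05


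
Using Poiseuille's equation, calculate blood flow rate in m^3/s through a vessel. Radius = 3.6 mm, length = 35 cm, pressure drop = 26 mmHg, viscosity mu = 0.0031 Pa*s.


Q = pi*r^4*dP / (8*mu*L)
r = 0.0036 m, L = 0.35 m
dP = 26 mmHg = 3466.372 Pa
Q = 2.1072e-04 m^3/s


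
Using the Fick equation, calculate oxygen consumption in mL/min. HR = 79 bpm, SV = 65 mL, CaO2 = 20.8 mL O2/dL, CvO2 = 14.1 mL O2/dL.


CO = HR*SV = 79*65/1000 = 5.135 L/min
a-v O2 diff = 20.8 - 14.1 = 6.7 mL/dL
VO2 = CO * (CaO2-CvO2) * 10 dL/L
VO2 = 5.135 * 6.7 * 10
VO2 = 344 mL/min


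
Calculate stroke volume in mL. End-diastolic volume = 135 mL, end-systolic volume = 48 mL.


SV = EDV - ESV
SV = 135 - 48
SV = 87 mL


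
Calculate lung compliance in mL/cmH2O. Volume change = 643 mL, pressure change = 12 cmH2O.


C = dV / dP
C = 643 / 12
C = 53.58 mL/cmH2O


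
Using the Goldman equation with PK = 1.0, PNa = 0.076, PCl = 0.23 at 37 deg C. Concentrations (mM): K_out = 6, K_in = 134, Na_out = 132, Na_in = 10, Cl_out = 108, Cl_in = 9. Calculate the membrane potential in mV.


Vm = (RT/F)*ln((PK*Ko + PNa*Nao + PCl*Cli)/(PK*Ki + PNa*Nai + PCl*Clo))
Numer = 18.102, Denom = 159.6
Vm = -58.17 mV


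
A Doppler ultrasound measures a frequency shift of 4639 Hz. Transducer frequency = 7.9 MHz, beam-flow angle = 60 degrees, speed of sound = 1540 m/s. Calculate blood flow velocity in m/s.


v = fd * c / (2 * f0 * cos(theta))
v = 4639 * 1540 / (2 * 7.9000e+06 * cos(60))
v = 0.9043 m/s


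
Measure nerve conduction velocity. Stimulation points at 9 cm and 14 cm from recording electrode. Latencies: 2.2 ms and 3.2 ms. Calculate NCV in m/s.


Distance = (14 - 9) / 100 = 0.05 m
dt = (3.2 - 2.2) / 1000 = 0.001 s
NCV = dist / dt = 50 m/s


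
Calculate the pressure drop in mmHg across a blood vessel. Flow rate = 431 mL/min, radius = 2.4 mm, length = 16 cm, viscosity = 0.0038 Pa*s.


dP = 8*mu*L*Q / (pi*r^4)
Q = 431 mL/min = 7.18333e-06 m^3/s
dP = 335.216 Pa = 335.216 / 133.322 mmHg = 2.514 mmHg


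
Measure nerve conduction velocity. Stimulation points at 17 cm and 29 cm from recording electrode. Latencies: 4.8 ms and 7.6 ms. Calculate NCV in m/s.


Distance = (29 - 17) / 100 = 0.12 m
dt = (7.6 - 4.8) / 1000 = 0.0028 s
NCV = dist / dt = 42.86 m/s


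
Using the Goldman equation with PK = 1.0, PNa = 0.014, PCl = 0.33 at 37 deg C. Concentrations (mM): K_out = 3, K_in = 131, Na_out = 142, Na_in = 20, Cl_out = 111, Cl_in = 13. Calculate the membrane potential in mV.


Vm = (RT/F)*ln((PK*Ko + PNa*Nao + PCl*Cli)/(PK*Ki + PNa*Nai + PCl*Clo))
Numer = 9.278, Denom = 167.91
Vm = -77.39 mV


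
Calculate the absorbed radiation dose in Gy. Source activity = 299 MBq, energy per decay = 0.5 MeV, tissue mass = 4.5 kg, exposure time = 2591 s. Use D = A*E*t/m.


A = 299 MBq = 2.9900e+08 Bq
E = 0.5 MeV = 8.01e-14 J
D = A*E*t/m = 2.9900e+08*8.01e-14*2591/4.5
D = 0.01379 Gy


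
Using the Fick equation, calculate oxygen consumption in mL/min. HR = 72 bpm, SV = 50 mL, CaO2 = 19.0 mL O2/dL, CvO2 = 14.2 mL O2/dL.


CO = HR*SV = 72*50/1000 = 3.6 L/min
a-v O2 diff = 19.0 - 14.2 = 4.8 mL/dL
VO2 = CO * (CaO2-CvO2) * 10 dL/L
VO2 = 3.6 * 4.8 * 10
VO2 = 172.8 mL/min


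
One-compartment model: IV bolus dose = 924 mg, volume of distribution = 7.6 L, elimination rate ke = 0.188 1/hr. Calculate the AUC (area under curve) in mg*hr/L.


C0 = Dose/Vd = 924/7.6 = 121.579 mg/L
AUC = C0/ke = 121.579/0.188
AUC = 646.7 mg*hr/L


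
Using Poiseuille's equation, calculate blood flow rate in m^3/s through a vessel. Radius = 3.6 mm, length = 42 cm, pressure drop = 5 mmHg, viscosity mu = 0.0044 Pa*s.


Q = pi*r^4*dP / (8*mu*L)
r = 0.0036 m, L = 0.42 m
dP = 5 mmHg = 666.61 Pa
Q = 2.3792e-05 m^3/s


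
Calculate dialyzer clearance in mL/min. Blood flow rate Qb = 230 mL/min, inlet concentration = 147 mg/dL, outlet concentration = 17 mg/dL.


K = Qb * (Cb_in - Cb_out) / Cb_in
K = 230 * (147 - 17) / 147
K = 203.4 mL/min


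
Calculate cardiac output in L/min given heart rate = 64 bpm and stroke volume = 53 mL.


CO = HR * SV
CO = 64 * 53 / 1000
CO = 3.392 L/min


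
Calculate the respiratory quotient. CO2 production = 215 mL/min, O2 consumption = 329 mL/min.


RQ = VCO2 / VO2
RQ = 215 / 329
RQ = 0.6535


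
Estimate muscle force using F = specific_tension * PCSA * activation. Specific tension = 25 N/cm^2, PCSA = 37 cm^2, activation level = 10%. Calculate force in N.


F = sigma * PCSA * activation
F = 25 * 37 * 0.1
F = 92.5 N


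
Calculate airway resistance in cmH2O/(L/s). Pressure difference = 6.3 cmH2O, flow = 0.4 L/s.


R = dP / flow
R = 6.3 / 0.4
R = 15.75 cmH2O/(L/s)


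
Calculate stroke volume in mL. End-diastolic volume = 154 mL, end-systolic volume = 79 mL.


SV = EDV - ESV
SV = 154 - 79
SV = 75 mL


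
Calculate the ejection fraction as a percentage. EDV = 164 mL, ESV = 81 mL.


SV = EDV - ESV = 164 - 81 = 83 mL
EF = SV/EDV * 100 = 83/164 * 100
EF = 50.61%


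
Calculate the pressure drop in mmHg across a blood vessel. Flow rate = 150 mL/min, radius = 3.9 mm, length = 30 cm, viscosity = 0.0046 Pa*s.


dP = 8*mu*L*Q / (pi*r^4)
Q = 150 mL/min = 2.5e-06 m^3/s
dP = 37.9753 Pa = 37.9753 / 133.322 mmHg = 0.2848 mmHg


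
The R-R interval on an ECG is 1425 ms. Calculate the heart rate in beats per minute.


HR = 60 / RR_interval(s)
RR = 1425 ms = 1.425 s
HR = 60 / 1.425 = 42.11 bpm


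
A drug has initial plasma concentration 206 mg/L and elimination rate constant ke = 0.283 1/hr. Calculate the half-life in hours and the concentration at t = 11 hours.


t_half = ln(2) / ke = 0.693147 / 0.283 = 2.449 hr
C(t) = C0 * exp(-ke*t) = 206 * exp(-0.283*11)
C(11) = 9.16 mg/L


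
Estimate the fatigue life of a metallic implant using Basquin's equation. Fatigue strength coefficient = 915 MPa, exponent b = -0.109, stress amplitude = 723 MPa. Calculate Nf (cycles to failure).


sigma_a = sigma_f' * (2Nf)^b
2Nf = (sigma_a/sigma_f')^(1/b)
2Nf = (723/915)^(1/-0.109)
2Nf = 8.6770936
Nf = 4.339


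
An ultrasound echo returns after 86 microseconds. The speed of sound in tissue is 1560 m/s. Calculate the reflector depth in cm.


depth = c * t / 2
t = 86 us = 8.6000e-05 s
depth = 1560 * 8.6000e-05 / 2
depth = 0.06708 m = 6.708 cm


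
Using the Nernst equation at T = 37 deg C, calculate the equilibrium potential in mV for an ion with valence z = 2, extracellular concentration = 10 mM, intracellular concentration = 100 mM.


E = (RT/(zF)) * ln(C_out/C_in)
T = 37 + 273.15 = 310.15 K
E = (8.314 * 310.15 / (2 * 96485)) * ln(10/100)
E = -30.77 mV


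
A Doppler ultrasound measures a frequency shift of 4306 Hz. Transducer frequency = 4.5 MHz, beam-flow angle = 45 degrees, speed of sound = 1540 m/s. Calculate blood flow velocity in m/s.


v = fd * c / (2 * f0 * cos(theta))
v = 4306 * 1540 / (2 * 4.5000e+06 * cos(45))
v = 1.042 m/s


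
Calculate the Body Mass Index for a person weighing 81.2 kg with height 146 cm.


BMI = weight / height^2
height = 146 cm = 1.46 m
BMI = 81.2 / 1.46^2
BMI = 38.09 kg/m^2


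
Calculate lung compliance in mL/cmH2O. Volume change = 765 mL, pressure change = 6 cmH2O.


C = dV / dP
C = 765 / 6
C = 127.5 mL/cmH2O


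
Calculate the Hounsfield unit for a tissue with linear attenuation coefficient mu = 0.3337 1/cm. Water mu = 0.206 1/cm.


HU = ((mu_tissue - mu_water) / mu_water) * 1000
HU = ((0.3337 - 0.206) / 0.206) * 1000
HU = 619.9


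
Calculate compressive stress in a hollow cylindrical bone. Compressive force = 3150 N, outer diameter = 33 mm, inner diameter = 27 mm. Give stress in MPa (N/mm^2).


A = pi*(r_o^2 - r_i^2)
r_o = 16.5 mm, r_i = 13.5 mm
A = 282.743 mm^2
sigma = F/A = 3150 / 282.743
sigma = 11.14 MPa


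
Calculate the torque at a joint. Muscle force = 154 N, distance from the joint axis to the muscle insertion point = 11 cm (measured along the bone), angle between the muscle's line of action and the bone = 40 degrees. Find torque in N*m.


Torque = F * d * sin(theta)   (moment arm = d*sin(theta))
d = 11 cm = 0.11 m
Torque = 154 * 0.11 * sin(40)
Torque = 10.89 N*m


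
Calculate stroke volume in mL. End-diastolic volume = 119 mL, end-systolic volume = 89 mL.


SV = EDV - ESV
SV = 119 - 89
SV = 30 mL


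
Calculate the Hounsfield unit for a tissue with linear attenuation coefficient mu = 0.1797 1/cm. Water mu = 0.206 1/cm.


HU = ((mu_tissue - mu_water) / mu_water) * 1000
HU = ((0.1797 - 0.206) / 0.206) * 1000
HU = -127.7


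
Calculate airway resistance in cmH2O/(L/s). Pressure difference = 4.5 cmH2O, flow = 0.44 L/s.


R = dP / flow
R = 4.5 / 0.44
R = 10.23 cmH2O/(L/s)


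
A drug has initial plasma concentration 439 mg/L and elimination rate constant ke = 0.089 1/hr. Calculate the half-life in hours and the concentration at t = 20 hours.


t_half = ln(2) / ke = 0.693147 / 0.089 = 7.788 hr
C(t) = C0 * exp(-ke*t) = 439 * exp(-0.089*20)
C(20) = 74.03 mg/L


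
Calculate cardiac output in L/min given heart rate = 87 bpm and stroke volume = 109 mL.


CO = HR * SV
CO = 87 * 109 / 1000
CO = 9.483 L/min


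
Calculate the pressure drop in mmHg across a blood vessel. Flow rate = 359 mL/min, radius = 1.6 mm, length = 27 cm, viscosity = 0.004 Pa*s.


dP = 8*mu*L*Q / (pi*r^4)
Q = 359 mL/min = 5.98333e-06 m^3/s
dP = 2510.89 Pa = 2510.89 / 133.322 mmHg = 18.83 mmHg


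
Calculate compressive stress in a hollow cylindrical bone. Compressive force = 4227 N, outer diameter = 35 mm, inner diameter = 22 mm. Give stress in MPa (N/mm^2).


A = pi*(r_o^2 - r_i^2)
r_o = 17.5 mm, r_i = 11 mm
A = 581.98 mm^2
sigma = F/A = 4227 / 581.98
sigma = 7.263 MPa


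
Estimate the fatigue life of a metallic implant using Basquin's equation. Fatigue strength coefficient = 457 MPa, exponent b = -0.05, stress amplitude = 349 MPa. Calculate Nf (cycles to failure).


sigma_a = sigma_f' * (2Nf)^b
2Nf = (sigma_a/sigma_f')^(1/b)
2Nf = (349/457)^(1/-0.05)
2Nf = 219.69262
Nf = 109.8


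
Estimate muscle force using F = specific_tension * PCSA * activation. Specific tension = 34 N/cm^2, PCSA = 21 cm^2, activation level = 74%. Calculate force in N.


F = sigma * PCSA * activation
F = 34 * 21 * 0.74
F = 528.4 N


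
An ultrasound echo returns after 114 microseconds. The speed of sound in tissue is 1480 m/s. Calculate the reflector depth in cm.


depth = c * t / 2
t = 114 us = 1.1400e-04 s
depth = 1480 * 1.1400e-04 / 2
depth = 0.08436 m = 8.436 cm


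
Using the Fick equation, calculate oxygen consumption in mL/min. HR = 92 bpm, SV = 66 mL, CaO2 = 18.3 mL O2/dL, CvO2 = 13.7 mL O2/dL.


CO = HR*SV = 92*66/1000 = 6.072 L/min
a-v O2 diff = 18.3 - 13.7 = 4.6 mL/dL
VO2 = CO * (CaO2-CvO2) * 10 dL/L
VO2 = 6.072 * 4.6 * 10
VO2 = 279.3 mL/min


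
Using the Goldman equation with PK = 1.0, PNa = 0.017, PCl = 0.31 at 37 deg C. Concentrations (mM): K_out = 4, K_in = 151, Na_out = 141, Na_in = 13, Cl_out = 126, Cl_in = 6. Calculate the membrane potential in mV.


Vm = (RT/F)*ln((PK*Ko + PNa*Nao + PCl*Cli)/(PK*Ki + PNa*Nai + PCl*Clo))
Numer = 8.257, Denom = 190.281
Vm = -83.85 mV


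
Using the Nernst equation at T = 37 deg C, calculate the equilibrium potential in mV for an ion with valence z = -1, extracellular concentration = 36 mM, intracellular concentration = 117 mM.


E = (RT/(zF)) * ln(C_out/C_in)
T = 37 + 273.15 = 310.15 K
E = (8.314 * 310.15 / (-1 * 96485)) * ln(36/117)
E = 31.5 mV


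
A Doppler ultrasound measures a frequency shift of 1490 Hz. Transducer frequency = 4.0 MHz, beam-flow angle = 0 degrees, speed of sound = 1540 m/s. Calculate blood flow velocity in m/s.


v = fd * c / (2 * f0 * cos(theta))
v = 1490 * 1540 / (2 * 4.0000e+06 * cos(0))
v = 0.2868 m/s


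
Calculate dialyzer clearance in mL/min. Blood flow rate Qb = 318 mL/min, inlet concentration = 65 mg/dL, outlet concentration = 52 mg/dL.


K = Qb * (Cb_in - Cb_out) / Cb_in
K = 318 * (65 - 52) / 65
K = 63.6 mL/min


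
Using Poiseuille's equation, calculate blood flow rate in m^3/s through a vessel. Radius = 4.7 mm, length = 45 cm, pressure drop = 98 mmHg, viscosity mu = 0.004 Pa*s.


Q = pi*r^4*dP / (8*mu*L)
r = 0.0047 m, L = 0.45 m
dP = 98 mmHg = 13065.556 Pa
Q = 0.001391 m^3/s


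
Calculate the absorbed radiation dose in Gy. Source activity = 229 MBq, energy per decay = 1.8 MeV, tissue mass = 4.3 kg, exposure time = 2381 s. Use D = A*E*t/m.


A = 229 MBq = 2.2900e+08 Bq
E = 1.8 MeV = 2.8836e-13 J
D = A*E*t/m = 2.2900e+08*2.8836e-13*2381/4.3
D = 0.03656 Gy


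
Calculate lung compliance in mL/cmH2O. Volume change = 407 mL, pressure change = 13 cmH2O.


C = dV / dP
C = 407 / 13
C = 31.31 mL/cmH2O


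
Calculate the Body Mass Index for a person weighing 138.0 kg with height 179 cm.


BMI = weight / height^2
height = 179 cm = 1.79 m
BMI = 138.0 / 1.79^2
BMI = 43.07 kg/m^2


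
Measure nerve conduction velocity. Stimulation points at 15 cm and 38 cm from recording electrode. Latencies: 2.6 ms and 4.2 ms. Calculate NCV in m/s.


Distance = (38 - 15) / 100 = 0.23 m
dt = (4.2 - 2.6) / 1000 = 0.0016 s
NCV = dist / dt = 143.8 m/s


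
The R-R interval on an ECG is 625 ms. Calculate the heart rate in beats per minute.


HR = 60 / RR_interval(s)
RR = 625 ms = 0.625 s
HR = 60 / 0.625 = 96 bpm


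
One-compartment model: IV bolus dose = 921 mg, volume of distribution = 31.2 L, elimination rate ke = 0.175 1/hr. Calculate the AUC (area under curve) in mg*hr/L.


C0 = Dose/Vd = 921/31.2 = 29.5192 mg/L
AUC = C0/ke = 29.5192/0.175
AUC = 168.7 mg*hr/L


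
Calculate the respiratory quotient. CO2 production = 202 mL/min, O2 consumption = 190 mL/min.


RQ = VCO2 / VO2
RQ = 202 / 190
RQ = 1.063


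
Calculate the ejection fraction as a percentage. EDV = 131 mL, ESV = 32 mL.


SV = EDV - ESV = 131 - 32 = 99 mL
EF = SV/EDV * 100 = 99/131 * 100
EF = 75.57%


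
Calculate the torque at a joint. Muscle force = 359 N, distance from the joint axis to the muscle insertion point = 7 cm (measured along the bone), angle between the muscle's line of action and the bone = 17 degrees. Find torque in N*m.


Torque = F * d * sin(theta)   (moment arm = d*sin(theta))
d = 7 cm = 0.07 m
Torque = 359 * 0.07 * sin(17)
Torque = 7.347 N*m


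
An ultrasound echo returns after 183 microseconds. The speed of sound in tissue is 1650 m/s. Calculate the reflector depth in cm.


depth = c * t / 2
t = 183 us = 1.8300e-04 s
depth = 1650 * 1.8300e-04 / 2
depth = 0.150975 m = 15.0975 cm


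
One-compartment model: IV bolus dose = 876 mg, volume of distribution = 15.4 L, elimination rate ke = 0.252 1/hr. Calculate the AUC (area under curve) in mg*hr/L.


C0 = Dose/Vd = 876/15.4 = 56.8831 mg/L
AUC = C0/ke = 56.8831/0.252
AUC = 225.7 mg*hr/L


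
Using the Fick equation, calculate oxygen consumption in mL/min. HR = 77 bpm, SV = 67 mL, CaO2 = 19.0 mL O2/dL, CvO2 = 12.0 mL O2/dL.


CO = HR*SV = 77*67/1000 = 5.159 L/min
a-v O2 diff = 19.0 - 12.0 = 7 mL/dL
VO2 = CO * (CaO2-CvO2) * 10 dL/L
VO2 = 5.159 * 7 * 10
VO2 = 361.1 mL/min


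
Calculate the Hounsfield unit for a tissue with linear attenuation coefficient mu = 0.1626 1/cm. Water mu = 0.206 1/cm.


HU = ((mu_tissue - mu_water) / mu_water) * 1000
HU = ((0.1626 - 0.206) / 0.206) * 1000
HU = -210.7


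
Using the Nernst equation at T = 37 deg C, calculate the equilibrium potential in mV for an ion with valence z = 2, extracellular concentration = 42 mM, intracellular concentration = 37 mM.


E = (RT/(zF)) * ln(C_out/C_in)
T = 37 + 273.15 = 310.15 K
E = (8.314 * 310.15 / (2 * 96485)) * ln(42/37)
E = 1.694 mV


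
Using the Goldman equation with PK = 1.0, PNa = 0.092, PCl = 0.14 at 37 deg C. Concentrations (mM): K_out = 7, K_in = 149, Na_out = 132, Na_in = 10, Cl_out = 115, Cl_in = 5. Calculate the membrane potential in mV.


Vm = (RT/F)*ln((PK*Ko + PNa*Nao + PCl*Cli)/(PK*Ki + PNa*Nai + PCl*Clo))
Numer = 19.844, Denom = 166.02
Vm = -56.77 mV


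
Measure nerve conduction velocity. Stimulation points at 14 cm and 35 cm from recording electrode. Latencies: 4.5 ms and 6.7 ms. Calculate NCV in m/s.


Distance = (35 - 14) / 100 = 0.21 m
dt = (6.7 - 4.5) / 1000 = 0.0022 s
NCV = dist / dt = 95.45 m/s


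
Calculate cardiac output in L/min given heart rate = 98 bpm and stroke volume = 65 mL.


CO = HR * SV
CO = 98 * 65 / 1000
CO = 6.37 L/min


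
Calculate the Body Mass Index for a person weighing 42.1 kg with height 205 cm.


BMI = weight / height^2
height = 205 cm = 2.05 m
BMI = 42.1 / 2.05^2
BMI = 10.02 kg/m^2


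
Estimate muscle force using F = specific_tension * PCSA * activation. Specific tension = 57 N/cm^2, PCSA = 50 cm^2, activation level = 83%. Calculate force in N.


F = sigma * PCSA * activation
F = 57 * 50 * 0.83
F = 2366 N


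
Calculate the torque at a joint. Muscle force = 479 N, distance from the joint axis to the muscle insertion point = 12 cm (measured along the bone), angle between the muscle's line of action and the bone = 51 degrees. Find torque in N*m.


Torque = F * d * sin(theta)   (moment arm = d*sin(theta))
d = 12 cm = 0.12 m
Torque = 479 * 0.12 * sin(51)
Torque = 44.67 N*m


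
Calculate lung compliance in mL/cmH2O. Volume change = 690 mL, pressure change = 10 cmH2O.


C = dV / dP
C = 690 / 10
C = 69 mL/cmH2O


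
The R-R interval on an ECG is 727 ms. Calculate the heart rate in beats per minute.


HR = 60 / RR_interval(s)
RR = 727 ms = 0.727 s
HR = 60 / 0.727 = 82.53 bpm


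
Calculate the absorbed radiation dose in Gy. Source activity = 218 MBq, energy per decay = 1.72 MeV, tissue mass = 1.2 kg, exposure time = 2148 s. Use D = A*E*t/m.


A = 218 MBq = 2.1800e+08 Bq
E = 1.72 MeV = 2.75544e-13 J
D = A*E*t/m = 2.1800e+08*2.75544e-13*2148/1.2
D = 0.1075 Gy


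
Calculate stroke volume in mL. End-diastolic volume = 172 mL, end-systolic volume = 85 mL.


SV = EDV - ESV
SV = 172 - 85
SV = 87 mL


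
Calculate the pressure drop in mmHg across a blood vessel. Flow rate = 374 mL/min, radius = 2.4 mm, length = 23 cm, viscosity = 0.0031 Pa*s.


dP = 8*mu*L*Q / (pi*r^4)
Q = 374 mL/min = 6.23333e-06 m^3/s
dP = 341.118 Pa = 341.118 / 133.322 mmHg = 2.559 mmHg


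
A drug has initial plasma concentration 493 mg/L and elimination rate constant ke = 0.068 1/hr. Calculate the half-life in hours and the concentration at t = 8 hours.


t_half = ln(2) / ke = 0.693147 / 0.068 = 10.19 hr
C(t) = C0 * exp(-ke*t) = 493 * exp(-0.068*8)
C(8) = 286.1 mg/L


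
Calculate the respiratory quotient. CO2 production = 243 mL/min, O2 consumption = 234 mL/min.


RQ = VCO2 / VO2
RQ = 243 / 234
RQ = 1.038


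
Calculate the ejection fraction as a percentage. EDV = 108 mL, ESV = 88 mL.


SV = EDV - ESV = 108 - 88 = 20 mL
EF = SV/EDV * 100 = 20/108 * 100
EF = 18.52%


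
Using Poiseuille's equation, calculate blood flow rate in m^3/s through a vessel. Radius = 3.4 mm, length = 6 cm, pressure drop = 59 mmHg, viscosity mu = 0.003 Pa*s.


Q = pi*r^4*dP / (8*mu*L)
r = 0.0034 m, L = 0.06 m
dP = 59 mmHg = 7865.998 Pa
Q = 0.002293 m^3/s


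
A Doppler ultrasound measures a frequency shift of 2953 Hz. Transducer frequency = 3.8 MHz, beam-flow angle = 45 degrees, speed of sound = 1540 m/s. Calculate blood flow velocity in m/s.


v = fd * c / (2 * f0 * cos(theta))
v = 2953 * 1540 / (2 * 3.8000e+06 * cos(45))
v = 0.8462 m/s


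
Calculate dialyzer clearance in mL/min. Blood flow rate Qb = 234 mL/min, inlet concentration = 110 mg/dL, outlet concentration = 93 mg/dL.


K = Qb * (Cb_in - Cb_out) / Cb_in
K = 234 * (110 - 93) / 110
K = 36.16 mL/min


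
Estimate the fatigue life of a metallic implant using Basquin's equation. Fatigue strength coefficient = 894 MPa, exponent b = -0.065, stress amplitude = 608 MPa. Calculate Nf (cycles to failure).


sigma_a = sigma_f' * (2Nf)^b
2Nf = (sigma_a/sigma_f')^(1/b)
2Nf = (608/894)^(1/-0.065)
2Nf = 376.62293
Nf = 188.3


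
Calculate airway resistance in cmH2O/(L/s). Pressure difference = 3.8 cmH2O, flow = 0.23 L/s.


R = dP / flow
R = 3.8 / 0.23
R = 16.52 cmH2O/(L/s)


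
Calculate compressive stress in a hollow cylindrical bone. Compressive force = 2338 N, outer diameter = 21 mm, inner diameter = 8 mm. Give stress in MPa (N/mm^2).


A = pi*(r_o^2 - r_i^2)
r_o = 10.5 mm, r_i = 4 mm
A = 296.095 mm^2
sigma = F/A = 2338 / 296.095
sigma = 7.896 MPa


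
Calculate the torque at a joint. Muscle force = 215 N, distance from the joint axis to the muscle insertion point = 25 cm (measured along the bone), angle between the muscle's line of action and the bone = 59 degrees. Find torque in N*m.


Torque = F * d * sin(theta)   (moment arm = d*sin(theta))
d = 25 cm = 0.25 m
Torque = 215 * 0.25 * sin(59)
Torque = 46.07 N*m


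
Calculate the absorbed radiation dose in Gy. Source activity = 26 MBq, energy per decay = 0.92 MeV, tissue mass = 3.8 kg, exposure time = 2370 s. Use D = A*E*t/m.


A = 26 MBq = 2.6000e+07 Bq
E = 0.92 MeV = 1.47384e-13 J
D = A*E*t/m = 2.6000e+07*1.47384e-13*2370/3.8
D = 0.00239 Gy


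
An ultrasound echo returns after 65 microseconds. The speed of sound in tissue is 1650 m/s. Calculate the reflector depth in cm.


depth = c * t / 2
t = 65 us = 6.5000e-05 s
depth = 1650 * 6.5000e-05 / 2
depth = 0.053625 m = 5.3625 cm


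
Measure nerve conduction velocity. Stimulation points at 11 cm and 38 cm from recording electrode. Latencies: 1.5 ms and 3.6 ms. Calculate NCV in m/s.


Distance = (38 - 11) / 100 = 0.27 m
dt = (3.6 - 1.5) / 1000 = 0.0021 s
NCV = dist / dt = 128.6 m/s


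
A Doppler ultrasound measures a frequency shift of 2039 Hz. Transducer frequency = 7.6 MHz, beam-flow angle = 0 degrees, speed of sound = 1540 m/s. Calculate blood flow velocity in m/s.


v = fd * c / (2 * f0 * cos(theta))
v = 2039 * 1540 / (2 * 7.6000e+06 * cos(0))
v = 0.2066 m/s


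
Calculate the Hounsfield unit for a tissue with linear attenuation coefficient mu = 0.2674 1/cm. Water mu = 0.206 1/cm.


HU = ((mu_tissue - mu_water) / mu_water) * 1000
HU = ((0.2674 - 0.206) / 0.206) * 1000
HU = 298.1


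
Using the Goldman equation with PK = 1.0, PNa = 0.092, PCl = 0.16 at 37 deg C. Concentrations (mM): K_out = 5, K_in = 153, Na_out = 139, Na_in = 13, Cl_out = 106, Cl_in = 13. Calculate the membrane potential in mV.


Vm = (RT/F)*ln((PK*Ko + PNa*Nao + PCl*Cli)/(PK*Ki + PNa*Nai + PCl*Clo))
Numer = 19.868, Denom = 171.156
Vm = -57.55 mV


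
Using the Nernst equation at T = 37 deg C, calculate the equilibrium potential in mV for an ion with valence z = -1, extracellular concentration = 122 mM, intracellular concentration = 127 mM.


E = (RT/(zF)) * ln(C_out/C_in)
T = 37 + 273.15 = 310.15 K
E = (8.314 * 310.15 / (-1 * 96485)) * ln(122/127)
E = 1.073 mV


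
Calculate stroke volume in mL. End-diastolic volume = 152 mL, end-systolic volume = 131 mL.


SV = EDV - ESV
SV = 152 - 131
SV = 21 mL


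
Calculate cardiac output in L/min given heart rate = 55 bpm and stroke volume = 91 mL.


CO = HR * SV
CO = 55 * 91 / 1000
CO = 5.005 L/min


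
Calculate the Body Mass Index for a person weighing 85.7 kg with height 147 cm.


BMI = weight / height^2
height = 147 cm = 1.47 m
BMI = 85.7 / 1.47^2
BMI = 39.66 kg/m^2


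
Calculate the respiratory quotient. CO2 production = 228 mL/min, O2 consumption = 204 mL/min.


RQ = VCO2 / VO2
RQ = 228 / 204
RQ = 1.118


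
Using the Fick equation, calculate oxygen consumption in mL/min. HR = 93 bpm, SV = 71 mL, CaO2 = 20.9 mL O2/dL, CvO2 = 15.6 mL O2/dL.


CO = HR*SV = 93*71/1000 = 6.603 L/min
a-v O2 diff = 20.9 - 15.6 = 5.3 mL/dL
VO2 = CO * (CaO2-CvO2) * 10 dL/L
VO2 = 6.603 * 5.3 * 10
VO2 = 350 mL/min


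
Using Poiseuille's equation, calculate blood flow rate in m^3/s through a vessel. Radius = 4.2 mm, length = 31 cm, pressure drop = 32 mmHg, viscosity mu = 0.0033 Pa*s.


Q = pi*r^4*dP / (8*mu*L)
r = 0.0042 m, L = 0.31 m
dP = 32 mmHg = 4266.304 Pa
Q = 5.0960e-04 m^3/s


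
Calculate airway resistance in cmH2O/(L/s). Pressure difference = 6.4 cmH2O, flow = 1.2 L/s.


R = dP / flow
R = 6.4 / 1.2
R = 5.333 cmH2O/(L/s)


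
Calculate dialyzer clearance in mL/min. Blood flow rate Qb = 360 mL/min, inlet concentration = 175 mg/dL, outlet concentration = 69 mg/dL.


K = Qb * (Cb_in - Cb_out) / Cb_in
K = 360 * (175 - 69) / 175
K = 218.1 mL/min


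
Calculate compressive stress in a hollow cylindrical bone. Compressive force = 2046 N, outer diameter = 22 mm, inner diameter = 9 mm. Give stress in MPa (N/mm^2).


A = pi*(r_o^2 - r_i^2)
r_o = 11 mm, r_i = 4.5 mm
A = 316.515 mm^2
sigma = F/A = 2046 / 316.515
sigma = 6.464 MPa


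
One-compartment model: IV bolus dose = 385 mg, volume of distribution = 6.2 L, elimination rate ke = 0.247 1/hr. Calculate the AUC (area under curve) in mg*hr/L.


C0 = Dose/Vd = 385/6.2 = 62.0968 mg/L
AUC = C0/ke = 62.0968/0.247
AUC = 251.4 mg*hr/L


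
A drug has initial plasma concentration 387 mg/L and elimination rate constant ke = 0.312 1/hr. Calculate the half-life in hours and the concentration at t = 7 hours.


t_half = ln(2) / ke = 0.693147 / 0.312 = 2.222 hr
C(t) = C0 * exp(-ke*t) = 387 * exp(-0.312*7)
C(7) = 43.57 mg/L


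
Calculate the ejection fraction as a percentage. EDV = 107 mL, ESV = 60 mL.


SV = EDV - ESV = 107 - 60 = 47 mL
EF = SV/EDV * 100 = 47/107 * 100
EF = 43.93%


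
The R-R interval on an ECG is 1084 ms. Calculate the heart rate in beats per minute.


HR = 60 / RR_interval(s)
RR = 1084 ms = 1.084 s
HR = 60 / 1.084 = 55.35 bpm


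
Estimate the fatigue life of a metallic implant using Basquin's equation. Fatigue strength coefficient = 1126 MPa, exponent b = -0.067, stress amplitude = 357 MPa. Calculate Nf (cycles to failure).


sigma_a = sigma_f' * (2Nf)^b
2Nf = (sigma_a/sigma_f')^(1/b)
2Nf = (357/1126)^(1/-0.067)
2Nf = 27914092
Nf = 1.3957e+07


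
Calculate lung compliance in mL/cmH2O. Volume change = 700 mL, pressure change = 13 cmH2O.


C = dV / dP
C = 700 / 13
C = 53.85 mL/cmH2O


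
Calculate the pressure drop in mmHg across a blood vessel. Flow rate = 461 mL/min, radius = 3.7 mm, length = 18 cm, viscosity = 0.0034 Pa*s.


dP = 8*mu*L*Q / (pi*r^4)
Q = 461 mL/min = 7.68333e-06 m^3/s
dP = 63.8902 Pa = 63.8902 / 133.322 mmHg = 0.4792 mmHg


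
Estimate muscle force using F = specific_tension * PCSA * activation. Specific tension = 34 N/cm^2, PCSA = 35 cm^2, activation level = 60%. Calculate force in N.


F = sigma * PCSA * activation
F = 34 * 35 * 0.6
F = 714 N


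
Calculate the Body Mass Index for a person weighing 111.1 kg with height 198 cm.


BMI = weight / height^2
height = 198 cm = 1.98 m
BMI = 111.1 / 1.98^2
BMI = 28.34 kg/m^2


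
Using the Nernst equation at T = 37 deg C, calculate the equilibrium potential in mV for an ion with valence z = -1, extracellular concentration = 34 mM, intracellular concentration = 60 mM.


E = (RT/(zF)) * ln(C_out/C_in)
T = 37 + 273.15 = 310.15 K
E = (8.314 * 310.15 / (-1 * 96485)) * ln(34/60)
E = 15.18 mV


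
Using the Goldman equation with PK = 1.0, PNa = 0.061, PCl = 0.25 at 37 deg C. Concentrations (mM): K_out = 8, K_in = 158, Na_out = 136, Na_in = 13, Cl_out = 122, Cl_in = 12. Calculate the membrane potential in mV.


Vm = (RT/F)*ln((PK*Ko + PNa*Nao + PCl*Cli)/(PK*Ki + PNa*Nai + PCl*Clo))
Numer = 19.296, Denom = 189.293
Vm = -61.02 mV


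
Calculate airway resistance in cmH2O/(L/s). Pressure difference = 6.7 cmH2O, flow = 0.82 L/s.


R = dP / flow
R = 6.7 / 0.82
R = 8.171 cmH2O/(L/s)


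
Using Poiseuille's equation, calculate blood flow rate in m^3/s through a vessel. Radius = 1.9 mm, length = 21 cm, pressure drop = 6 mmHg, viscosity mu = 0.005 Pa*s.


Q = pi*r^4*dP / (8*mu*L)
r = 0.0019 m, L = 0.21 m
dP = 6 mmHg = 799.932 Pa
Q = 3.8989e-06 m^3/s


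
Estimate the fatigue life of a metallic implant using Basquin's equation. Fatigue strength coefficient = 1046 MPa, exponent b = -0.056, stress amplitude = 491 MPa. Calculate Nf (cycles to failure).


sigma_a = sigma_f' * (2Nf)^b
2Nf = (sigma_a/sigma_f')^(1/b)
2Nf = (491/1046)^(1/-0.056)
2Nf = 733131.71
Nf = 3.666e+05


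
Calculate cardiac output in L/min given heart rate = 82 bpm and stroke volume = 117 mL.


CO = HR * SV
CO = 82 * 117 / 1000
CO = 9.594 L/min


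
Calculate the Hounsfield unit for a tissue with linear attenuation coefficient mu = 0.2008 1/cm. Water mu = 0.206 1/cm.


HU = ((mu_tissue - mu_water) / mu_water) * 1000
HU = ((0.2008 - 0.206) / 0.206) * 1000
HU = -25.24


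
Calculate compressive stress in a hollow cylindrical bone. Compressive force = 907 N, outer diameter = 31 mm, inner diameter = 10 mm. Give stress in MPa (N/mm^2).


A = pi*(r_o^2 - r_i^2)
r_o = 15.5 mm, r_i = 5 mm
A = 676.228 mm^2
sigma = F/A = 907 / 676.228
sigma = 1.341 MPa


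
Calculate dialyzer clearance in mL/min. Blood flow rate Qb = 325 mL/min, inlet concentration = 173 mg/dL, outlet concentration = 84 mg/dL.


K = Qb * (Cb_in - Cb_out) / Cb_in
K = 325 * (173 - 84) / 173
K = 167.2 mL/min


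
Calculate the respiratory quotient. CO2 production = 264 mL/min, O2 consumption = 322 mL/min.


RQ = VCO2 / VO2
RQ = 264 / 322
RQ = 0.8199


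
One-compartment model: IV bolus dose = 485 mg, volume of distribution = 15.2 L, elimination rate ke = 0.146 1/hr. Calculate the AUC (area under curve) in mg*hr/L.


C0 = Dose/Vd = 485/15.2 = 31.9079 mg/L
AUC = C0/ke = 31.9079/0.146
AUC = 218.5 mg*hr/L


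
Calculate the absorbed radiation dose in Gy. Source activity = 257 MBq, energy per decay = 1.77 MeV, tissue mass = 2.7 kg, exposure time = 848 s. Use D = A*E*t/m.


A = 257 MBq = 2.5700e+08 Bq
E = 1.77 MeV = 2.83554e-13 J
D = A*E*t/m = 2.5700e+08*2.83554e-13*848/2.7
D = 0.02289 Gy


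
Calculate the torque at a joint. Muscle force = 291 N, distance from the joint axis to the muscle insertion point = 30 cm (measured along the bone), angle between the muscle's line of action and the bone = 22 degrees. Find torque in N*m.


Torque = F * d * sin(theta)   (moment arm = d*sin(theta))
d = 30 cm = 0.3 m
Torque = 291 * 0.3 * sin(22)
Torque = 32.7 N*m


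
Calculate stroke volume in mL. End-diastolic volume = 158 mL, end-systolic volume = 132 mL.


SV = EDV - ESV
SV = 158 - 132
SV = 26 mL


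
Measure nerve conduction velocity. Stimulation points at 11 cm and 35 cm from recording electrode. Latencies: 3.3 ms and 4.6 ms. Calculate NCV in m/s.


Distance = (35 - 11) / 100 = 0.24 m
dt = (4.6 - 3.3) / 1000 = 0.0013 s
NCV = dist / dt = 184.6 m/s


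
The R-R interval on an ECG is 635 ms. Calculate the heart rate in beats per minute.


HR = 60 / RR_interval(s)
RR = 635 ms = 0.635 s
HR = 60 / 0.635 = 94.49 bpm


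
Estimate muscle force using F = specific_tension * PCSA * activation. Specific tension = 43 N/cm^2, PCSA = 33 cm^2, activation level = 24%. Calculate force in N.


F = sigma * PCSA * activation
F = 43 * 33 * 0.24
F = 340.6 N


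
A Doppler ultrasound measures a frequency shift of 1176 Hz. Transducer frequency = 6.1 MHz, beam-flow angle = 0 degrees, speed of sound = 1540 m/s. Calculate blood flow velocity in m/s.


v = fd * c / (2 * f0 * cos(theta))
v = 1176 * 1540 / (2 * 6.1000e+06 * cos(0))
v = 0.1484 m/s


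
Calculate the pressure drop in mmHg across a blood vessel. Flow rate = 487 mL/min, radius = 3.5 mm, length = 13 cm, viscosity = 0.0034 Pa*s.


dP = 8*mu*L*Q / (pi*r^4)
Q = 487 mL/min = 8.11667e-06 m^3/s
dP = 60.8791 Pa = 60.8791 / 133.322 mmHg = 0.4566 mmHg
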